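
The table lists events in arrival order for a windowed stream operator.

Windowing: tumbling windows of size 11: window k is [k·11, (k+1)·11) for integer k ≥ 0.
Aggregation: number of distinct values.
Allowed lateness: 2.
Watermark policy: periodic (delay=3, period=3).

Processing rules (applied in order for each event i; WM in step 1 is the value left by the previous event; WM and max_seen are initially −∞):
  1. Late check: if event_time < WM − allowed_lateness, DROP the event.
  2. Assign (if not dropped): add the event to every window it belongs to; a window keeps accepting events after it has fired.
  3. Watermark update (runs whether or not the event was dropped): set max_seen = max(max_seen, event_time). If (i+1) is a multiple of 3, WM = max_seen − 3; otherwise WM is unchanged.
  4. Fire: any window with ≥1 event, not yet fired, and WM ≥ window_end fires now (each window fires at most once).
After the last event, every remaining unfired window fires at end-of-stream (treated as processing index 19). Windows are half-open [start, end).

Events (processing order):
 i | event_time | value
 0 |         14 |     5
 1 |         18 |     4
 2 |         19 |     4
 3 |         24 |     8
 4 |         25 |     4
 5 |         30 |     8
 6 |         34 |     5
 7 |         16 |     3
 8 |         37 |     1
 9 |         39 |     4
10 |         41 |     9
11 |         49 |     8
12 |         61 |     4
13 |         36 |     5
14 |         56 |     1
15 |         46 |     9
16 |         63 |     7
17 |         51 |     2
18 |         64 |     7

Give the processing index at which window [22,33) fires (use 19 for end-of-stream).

8

i=0 t=14 v=5: → [11,22); WM=−∞
i=1 t=18 v=4: → [11,22); WM=−∞
i=2 t=19 v=4: → [11,22); WM=16
i=3 t=24 v=8: → [22,33); WM=16
i=4 t=25 v=4: → [22,33); WM=16
i=5 t=30 v=8: → [22,33); WM=27; [11,22) fires=2
i=6 t=34 v=5: → [33,44); WM=27
i=7 t=16 v=3: DROP (t<27-2); WM=27
i=8 t=37 v=1: → [33,44); WM=34; [22,33) fires=2
i=9 t=39 v=4: → [33,44); WM=34
i=10 t=41 v=9: → [33,44); WM=34
i=11 t=49 v=8: → [44,55); WM=46; [33,44) fires=4
i=12 t=61 v=4: → [55,66); WM=46
i=13 t=36 v=5: DROP (t<46-2); WM=46
i=14 t=56 v=1: → [55,66); WM=58; [44,55) fires=1
i=15 t=46 v=9: DROP (t<58-2); WM=58
i=16 t=63 v=7: → [55,66); WM=58
i=17 t=51 v=2: DROP (t<58-2); WM=60
i=18 t=64 v=7: → [55,66); WM=60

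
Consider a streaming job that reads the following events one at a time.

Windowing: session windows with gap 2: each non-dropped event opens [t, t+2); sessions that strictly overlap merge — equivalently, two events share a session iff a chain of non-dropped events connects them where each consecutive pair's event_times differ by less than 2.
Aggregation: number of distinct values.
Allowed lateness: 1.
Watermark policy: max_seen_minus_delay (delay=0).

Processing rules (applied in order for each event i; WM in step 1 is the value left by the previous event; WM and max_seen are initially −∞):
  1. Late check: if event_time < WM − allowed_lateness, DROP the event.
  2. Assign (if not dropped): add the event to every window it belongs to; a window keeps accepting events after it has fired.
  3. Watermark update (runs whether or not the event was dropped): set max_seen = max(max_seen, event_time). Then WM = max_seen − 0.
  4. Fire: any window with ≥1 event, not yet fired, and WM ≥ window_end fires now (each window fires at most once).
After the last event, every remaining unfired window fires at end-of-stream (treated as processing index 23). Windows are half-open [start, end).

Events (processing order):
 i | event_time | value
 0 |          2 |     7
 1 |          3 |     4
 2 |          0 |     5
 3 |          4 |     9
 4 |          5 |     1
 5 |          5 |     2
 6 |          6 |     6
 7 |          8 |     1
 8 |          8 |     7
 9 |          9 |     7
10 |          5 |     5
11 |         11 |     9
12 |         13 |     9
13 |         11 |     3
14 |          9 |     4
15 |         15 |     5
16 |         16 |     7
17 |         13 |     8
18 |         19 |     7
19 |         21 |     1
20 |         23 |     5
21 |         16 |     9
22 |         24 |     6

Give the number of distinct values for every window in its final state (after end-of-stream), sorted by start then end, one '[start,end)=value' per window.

[2,8)=6 [8,11)=2 [11,13)=1 [13,15)=1 [15,18)=2 [19,21)=1 [21,23)=1 [23,26)=2

i=0 t=2 v=7: → [2,4); WM=2
i=1 t=3 v=4: → [2,5); WM=3
i=2 t=0 v=5: DROP (t<3-1); WM=3
i=3 t=4 v=9: → [2,6); WM=4
i=4 t=5 v=1: → [2,7); WM=5
i=5 t=5 v=2: → [2,7); WM=5
i=6 t=6 v=6: → [2,8); WM=6
i=7 t=8 v=1: → [8,10); WM=8
i=8 t=8 v=7: → [8,10); WM=8
i=9 t=9 v=7: → [8,11); WM=9
i=10 t=5 v=5: DROP (t<9-1); WM=9
i=11 t=11 v=9: → [11,13); WM=11
i=12 t=13 v=9: → [13,15); WM=13
i=13 t=11 v=3: DROP (t<13-1); WM=13
i=14 t=9 v=4: DROP (t<13-1); WM=13
i=15 t=15 v=5: → [15,17); WM=15
i=16 t=16 v=7: → [15,18); WM=16
i=17 t=13 v=8: DROP (t<16-1); WM=16
i=18 t=19 v=7: → [19,21); WM=19
i=19 t=21 v=1: → [21,23); WM=21
i=20 t=23 v=5: → [23,25); WM=23
i=21 t=16 v=9: DROP (t<23-1); WM=23
i=22 t=24 v=6: → [23,26); WM=24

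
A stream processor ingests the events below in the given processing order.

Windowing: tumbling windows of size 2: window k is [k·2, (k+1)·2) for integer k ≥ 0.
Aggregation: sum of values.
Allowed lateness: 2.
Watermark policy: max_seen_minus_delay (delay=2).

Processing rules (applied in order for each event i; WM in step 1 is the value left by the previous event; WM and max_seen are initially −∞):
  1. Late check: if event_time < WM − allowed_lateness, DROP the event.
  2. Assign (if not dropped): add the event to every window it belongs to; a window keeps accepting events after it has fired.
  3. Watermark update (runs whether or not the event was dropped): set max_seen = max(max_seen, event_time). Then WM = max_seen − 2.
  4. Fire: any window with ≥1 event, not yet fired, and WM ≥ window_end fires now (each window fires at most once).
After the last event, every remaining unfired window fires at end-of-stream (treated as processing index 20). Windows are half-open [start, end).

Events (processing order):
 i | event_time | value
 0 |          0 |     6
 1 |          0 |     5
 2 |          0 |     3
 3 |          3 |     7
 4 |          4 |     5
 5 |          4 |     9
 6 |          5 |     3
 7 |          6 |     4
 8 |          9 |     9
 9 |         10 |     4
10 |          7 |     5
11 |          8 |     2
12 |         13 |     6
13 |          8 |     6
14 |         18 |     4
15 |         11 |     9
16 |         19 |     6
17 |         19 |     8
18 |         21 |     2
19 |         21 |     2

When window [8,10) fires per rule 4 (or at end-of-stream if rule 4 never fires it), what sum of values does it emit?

i=0 t=0 v=6: → [0,2); WM=-2
i=1 t=0 v=5: → [0,2); WM=-2
i=2 t=0 v=3: → [0,2); WM=-2
i=3 t=3 v=7: → [2,4); WM=1
i=4 t=4 v=5: → [4,6); WM=2; [0,2) fires=14
i=5 t=4 v=9: → [4,6); WM=2
i=6 t=5 v=3: → [4,6); WM=3
i=7 t=6 v=4: → [6,8); WM=4; [2,4) fires=7
i=8 t=9 v=9: → [8,10); WM=7; [4,6) fires=17
i=9 t=10 v=4: → [10,12); WM=8; [6,8) fires=4
i=10 t=7 v=5: → [6,8); WM=8
i=11 t=8 v=2: → [8,10); WM=8
i=12 t=13 v=6: → [12,14); WM=11; [8,10) fires=11
i=13 t=8 v=6: DROP (t<11-2); WM=11
i=14 t=18 v=4: → [18,20); WM=16; [10,12) fires=4 [12,14) fires=6
i=15 t=11 v=9: DROP (t<16-2); WM=16
i=16 t=19 v=6: → [18,20); WM=17
i=17 t=19 v=8: → [18,20); WM=17
i=18 t=21 v=2: → [20,22); WM=19
i=19 t=21 v=2: → [20,22); WM=19

11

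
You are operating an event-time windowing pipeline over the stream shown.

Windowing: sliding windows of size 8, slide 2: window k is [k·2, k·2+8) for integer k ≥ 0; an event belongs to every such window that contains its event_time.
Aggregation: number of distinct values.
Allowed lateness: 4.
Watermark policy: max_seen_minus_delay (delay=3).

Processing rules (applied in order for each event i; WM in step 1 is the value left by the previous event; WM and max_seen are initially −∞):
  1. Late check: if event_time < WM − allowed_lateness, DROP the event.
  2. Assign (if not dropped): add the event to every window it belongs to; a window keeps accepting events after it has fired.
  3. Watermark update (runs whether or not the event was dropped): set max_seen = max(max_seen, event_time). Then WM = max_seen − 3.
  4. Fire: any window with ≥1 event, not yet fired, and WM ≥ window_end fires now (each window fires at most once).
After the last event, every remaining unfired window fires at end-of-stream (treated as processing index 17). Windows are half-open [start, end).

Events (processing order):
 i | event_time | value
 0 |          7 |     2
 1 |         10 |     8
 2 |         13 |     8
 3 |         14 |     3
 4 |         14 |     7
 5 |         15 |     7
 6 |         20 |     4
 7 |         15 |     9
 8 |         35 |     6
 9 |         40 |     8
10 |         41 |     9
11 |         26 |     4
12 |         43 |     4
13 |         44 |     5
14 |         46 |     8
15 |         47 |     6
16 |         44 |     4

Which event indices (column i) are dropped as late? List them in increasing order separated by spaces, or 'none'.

i=0 t=7 v=2: → [6,14),[4,12),[2,10),[0,8); WM=4
i=1 t=10 v=8: → [10,18),[8,16),[6,14),[4,12); WM=7
i=2 t=13 v=8: → [12,20),[10,18),[8,16),[6,14); WM=10; [0,8) fires=1 [2,10) fires=1
i=3 t=14 v=3: → [14,22),[12,20),[10,18),[8,16); WM=11
i=4 t=14 v=7: → [14,22),[12,20),[10,18),[8,16); WM=11
i=5 t=15 v=7: → [14,22),[12,20),[10,18),[8,16); WM=12; [4,12) fires=2
i=6 t=20 v=4: → [20,28),[18,26),[16,24),[14,22); WM=17; [6,14) fires=2 [8,16) fires=3
i=7 t=15 v=9: → [14,22),[12,20),[10,18),[8,16); WM=17
i=8 t=35 v=6: → [34,42),[32,40),[30,38),[28,36); WM=32; [10,18) fires=4 [12,20) fires=4 [14,22) fires=4 [16,24) fires=1 [18,26) fires=1 [20,28) fires=1
i=9 t=40 v=8: → [40,48),[38,46),[36,44),[34,42); WM=37; [28,36) fires=1
i=10 t=41 v=9: → [40,48),[38,46),[36,44),[34,42); WM=38; [30,38) fires=1
i=11 t=26 v=4: DROP (t<38-4); WM=38
i=12 t=43 v=4: → [42,50),[40,48),[38,46),[36,44); WM=40; [32,40) fires=1
i=13 t=44 v=5: → [44,52),[42,50),[40,48),[38,46); WM=41
i=14 t=46 v=8: → [46,54),[44,52),[42,50),[40,48); WM=43; [34,42) fires=3
i=15 t=47 v=6: → [46,54),[44,52),[42,50),[40,48); WM=44; [36,44) fires=3
i=16 t=44 v=4: → [44,52),[42,50),[40,48),[38,46); WM=44

11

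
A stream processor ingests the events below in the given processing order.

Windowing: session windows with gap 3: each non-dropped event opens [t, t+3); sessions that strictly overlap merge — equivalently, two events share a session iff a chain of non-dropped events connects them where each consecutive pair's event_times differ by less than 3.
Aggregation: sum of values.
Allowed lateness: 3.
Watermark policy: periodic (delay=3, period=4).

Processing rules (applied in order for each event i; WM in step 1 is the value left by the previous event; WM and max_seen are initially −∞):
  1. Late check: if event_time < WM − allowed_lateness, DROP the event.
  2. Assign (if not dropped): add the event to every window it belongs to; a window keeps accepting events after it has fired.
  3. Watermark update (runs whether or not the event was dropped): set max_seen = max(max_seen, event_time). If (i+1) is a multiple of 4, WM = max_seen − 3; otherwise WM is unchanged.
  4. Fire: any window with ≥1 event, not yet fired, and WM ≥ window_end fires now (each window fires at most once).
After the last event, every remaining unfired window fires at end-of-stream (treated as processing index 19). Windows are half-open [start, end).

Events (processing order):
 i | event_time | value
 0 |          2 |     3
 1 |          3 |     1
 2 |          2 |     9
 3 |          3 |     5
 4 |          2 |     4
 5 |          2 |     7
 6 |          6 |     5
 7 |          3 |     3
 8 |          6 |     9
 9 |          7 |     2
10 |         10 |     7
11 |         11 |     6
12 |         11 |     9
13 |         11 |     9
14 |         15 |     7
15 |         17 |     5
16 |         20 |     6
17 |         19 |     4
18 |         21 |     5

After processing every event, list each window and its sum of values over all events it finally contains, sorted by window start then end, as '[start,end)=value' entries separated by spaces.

[2,6)=32 [6,10)=16 [10,14)=31 [15,24)=27

i=0 t=2 v=3: → [2,5); WM=−∞
i=1 t=3 v=1: → [2,6); WM=−∞
i=2 t=2 v=9: → [2,6); WM=−∞
i=3 t=3 v=5: → [2,6); WM=0
i=4 t=2 v=4: → [2,6); WM=0
i=5 t=2 v=7: → [2,6); WM=0
i=6 t=6 v=5: → [6,9); WM=0
i=7 t=3 v=3: → [2,6); WM=3
i=8 t=6 v=9: → [6,9); WM=3
i=9 t=7 v=2: → [6,10); WM=3
i=10 t=10 v=7: → [10,13); WM=3
i=11 t=11 v=6: → [10,14); WM=8
i=12 t=11 v=9: → [10,14); WM=8
i=13 t=11 v=9: → [10,14); WM=8
i=14 t=15 v=7: → [15,18); WM=8
i=15 t=17 v=5: → [15,20); WM=14
i=16 t=20 v=6: → [20,23); WM=14
i=17 t=19 v=4: → [15,23); WM=14
i=18 t=21 v=5: → [15,24); WM=14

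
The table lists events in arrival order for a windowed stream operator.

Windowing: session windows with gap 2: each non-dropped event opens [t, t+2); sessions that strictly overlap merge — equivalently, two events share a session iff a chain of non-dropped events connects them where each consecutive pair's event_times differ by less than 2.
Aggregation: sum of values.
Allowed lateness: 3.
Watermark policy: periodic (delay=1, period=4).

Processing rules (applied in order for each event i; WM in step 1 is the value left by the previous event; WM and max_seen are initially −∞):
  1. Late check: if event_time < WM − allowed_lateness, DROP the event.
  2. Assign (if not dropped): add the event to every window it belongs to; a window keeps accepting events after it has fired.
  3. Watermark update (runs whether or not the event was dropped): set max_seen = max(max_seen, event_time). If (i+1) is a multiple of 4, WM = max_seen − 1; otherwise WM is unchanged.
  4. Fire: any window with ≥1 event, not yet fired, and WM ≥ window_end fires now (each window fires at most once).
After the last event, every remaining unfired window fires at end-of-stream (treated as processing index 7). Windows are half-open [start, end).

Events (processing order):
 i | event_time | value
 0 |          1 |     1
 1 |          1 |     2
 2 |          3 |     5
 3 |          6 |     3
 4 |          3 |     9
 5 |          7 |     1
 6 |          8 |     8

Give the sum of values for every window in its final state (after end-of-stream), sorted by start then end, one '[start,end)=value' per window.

[1,3)=3 [3,5)=14 [6,10)=12

i=0 t=1 v=1: → [1,3); WM=−∞
i=1 t=1 v=2: → [1,3); WM=−∞
i=2 t=3 v=5: → [3,5); WM=−∞
i=3 t=6 v=3: → [6,8); WM=5
i=4 t=3 v=9: → [3,5); WM=5
i=5 t=7 v=1: → [6,9); WM=5
i=6 t=8 v=8: → [6,10); WM=5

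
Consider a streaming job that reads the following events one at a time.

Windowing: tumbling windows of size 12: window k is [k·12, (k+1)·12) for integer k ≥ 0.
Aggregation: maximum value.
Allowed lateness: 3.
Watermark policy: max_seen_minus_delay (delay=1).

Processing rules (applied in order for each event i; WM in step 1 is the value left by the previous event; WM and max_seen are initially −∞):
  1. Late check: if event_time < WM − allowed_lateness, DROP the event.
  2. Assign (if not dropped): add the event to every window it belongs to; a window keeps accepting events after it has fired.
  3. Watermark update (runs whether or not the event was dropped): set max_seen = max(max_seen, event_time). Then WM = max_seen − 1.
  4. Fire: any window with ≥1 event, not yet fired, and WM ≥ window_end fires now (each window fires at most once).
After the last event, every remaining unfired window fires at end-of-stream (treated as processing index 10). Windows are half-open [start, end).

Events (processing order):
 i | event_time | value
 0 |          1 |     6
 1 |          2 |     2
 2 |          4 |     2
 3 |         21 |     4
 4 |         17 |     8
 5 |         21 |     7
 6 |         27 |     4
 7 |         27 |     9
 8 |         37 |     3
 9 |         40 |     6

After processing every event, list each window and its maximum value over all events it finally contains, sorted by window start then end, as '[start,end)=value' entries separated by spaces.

[0,12)=6 [12,24)=8 [24,36)=9 [36,48)=6

i=0 t=1 v=6: → [0,12); WM=0
i=1 t=2 v=2: → [0,12); WM=1
i=2 t=4 v=2: → [0,12); WM=3
i=3 t=21 v=4: → [12,24); WM=20; [0,12) fires=6
i=4 t=17 v=8: → [12,24); WM=20
i=5 t=21 v=7: → [12,24); WM=20
i=6 t=27 v=4: → [24,36); WM=26; [12,24) fires=8
i=7 t=27 v=9: → [24,36); WM=26
i=8 t=37 v=3: → [36,48); WM=36; [24,36) fires=9
i=9 t=40 v=6: → [36,48); WM=39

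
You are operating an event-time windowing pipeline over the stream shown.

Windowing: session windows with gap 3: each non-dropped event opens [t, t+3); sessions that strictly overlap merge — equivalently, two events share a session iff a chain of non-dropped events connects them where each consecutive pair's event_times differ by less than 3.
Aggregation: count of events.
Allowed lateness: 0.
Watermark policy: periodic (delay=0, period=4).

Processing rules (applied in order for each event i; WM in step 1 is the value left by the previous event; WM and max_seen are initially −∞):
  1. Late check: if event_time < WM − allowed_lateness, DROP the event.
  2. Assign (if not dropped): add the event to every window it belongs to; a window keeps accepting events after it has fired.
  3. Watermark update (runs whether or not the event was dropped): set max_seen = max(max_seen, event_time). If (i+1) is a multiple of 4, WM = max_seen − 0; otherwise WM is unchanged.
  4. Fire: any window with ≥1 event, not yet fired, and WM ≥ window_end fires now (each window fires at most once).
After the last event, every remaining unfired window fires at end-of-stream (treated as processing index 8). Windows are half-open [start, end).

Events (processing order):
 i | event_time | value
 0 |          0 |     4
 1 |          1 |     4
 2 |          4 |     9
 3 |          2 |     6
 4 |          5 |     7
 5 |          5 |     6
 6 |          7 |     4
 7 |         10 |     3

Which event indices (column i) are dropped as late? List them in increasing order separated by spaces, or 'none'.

i=0 t=0 v=4: → [0,3); WM=−∞
i=1 t=1 v=4: → [0,4); WM=−∞
i=2 t=4 v=9: → [4,7); WM=−∞
i=3 t=2 v=6: → [0,7); WM=4
i=4 t=5 v=7: → [0,8); WM=4
i=5 t=5 v=6: → [0,8); WM=4
i=6 t=7 v=4: → [0,10); WM=4
i=7 t=10 v=3: → [10,13); WM=10

none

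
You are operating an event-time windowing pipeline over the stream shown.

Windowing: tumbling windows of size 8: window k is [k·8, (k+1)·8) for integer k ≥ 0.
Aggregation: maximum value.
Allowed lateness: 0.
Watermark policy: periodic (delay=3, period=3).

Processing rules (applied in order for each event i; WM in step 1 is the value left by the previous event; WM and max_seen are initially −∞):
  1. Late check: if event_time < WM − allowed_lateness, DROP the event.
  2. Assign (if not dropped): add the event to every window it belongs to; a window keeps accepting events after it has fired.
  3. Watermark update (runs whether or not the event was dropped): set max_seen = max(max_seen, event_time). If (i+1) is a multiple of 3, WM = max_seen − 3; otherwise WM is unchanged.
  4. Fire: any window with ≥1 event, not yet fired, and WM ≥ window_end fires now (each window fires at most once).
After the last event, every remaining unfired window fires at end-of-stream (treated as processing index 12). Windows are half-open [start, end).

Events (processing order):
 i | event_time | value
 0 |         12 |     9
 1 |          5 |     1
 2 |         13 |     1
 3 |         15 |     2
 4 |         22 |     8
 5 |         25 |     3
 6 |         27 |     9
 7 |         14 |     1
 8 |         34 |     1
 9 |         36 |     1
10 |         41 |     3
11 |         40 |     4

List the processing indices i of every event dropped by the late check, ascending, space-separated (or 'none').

i=0 t=12 v=9: → [8,16); WM=−∞
i=1 t=5 v=1: → [0,8); WM=−∞
i=2 t=13 v=1: → [8,16); WM=10; [0,8) fires=1
i=3 t=15 v=2: → [8,16); WM=10
i=4 t=22 v=8: → [16,24); WM=10
i=5 t=25 v=3: → [24,32); WM=22; [8,16) fires=9
i=6 t=27 v=9: → [24,32); WM=22
i=7 t=14 v=1: DROP (t<22-0); WM=22
i=8 t=34 v=1: → [32,40); WM=31; [16,24) fires=8
i=9 t=36 v=1: → [32,40); WM=31
i=10 t=41 v=3: → [40,48); WM=31
i=11 t=40 v=4: → [40,48); WM=38; [24,32) fires=9

7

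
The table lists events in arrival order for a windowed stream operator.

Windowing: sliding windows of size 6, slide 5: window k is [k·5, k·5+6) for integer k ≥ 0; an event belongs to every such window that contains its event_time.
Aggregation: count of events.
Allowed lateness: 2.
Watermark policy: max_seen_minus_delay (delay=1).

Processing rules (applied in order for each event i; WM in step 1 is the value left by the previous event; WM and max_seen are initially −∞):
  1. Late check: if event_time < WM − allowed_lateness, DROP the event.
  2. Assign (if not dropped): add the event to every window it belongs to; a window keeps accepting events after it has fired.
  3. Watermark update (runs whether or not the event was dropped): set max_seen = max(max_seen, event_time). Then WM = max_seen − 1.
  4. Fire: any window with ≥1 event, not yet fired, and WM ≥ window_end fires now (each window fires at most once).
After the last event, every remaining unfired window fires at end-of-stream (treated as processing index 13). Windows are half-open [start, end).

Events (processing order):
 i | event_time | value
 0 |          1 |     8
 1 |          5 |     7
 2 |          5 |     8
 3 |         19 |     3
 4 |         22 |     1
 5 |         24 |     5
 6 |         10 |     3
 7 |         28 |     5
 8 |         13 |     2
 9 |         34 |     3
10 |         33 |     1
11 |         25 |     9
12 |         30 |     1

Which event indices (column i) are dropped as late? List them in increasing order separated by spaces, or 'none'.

6 8 11 12

i=0 t=1 v=8: → [0,6); WM=0
i=1 t=5 v=7: → [5,11),[0,6); WM=4
i=2 t=5 v=8: → [5,11),[0,6); WM=4
i=3 t=19 v=3: → [15,21); WM=18; [0,6) fires=3 [5,11) fires=2
i=4 t=22 v=1: → [20,26); WM=21; [15,21) fires=1
i=5 t=24 v=5: → [20,26); WM=23
i=6 t=10 v=3: DROP (t<23-2); WM=23
i=7 t=28 v=5: → [25,31); WM=27; [20,26) fires=2
i=8 t=13 v=2: DROP (t<27-2); WM=27
i=9 t=34 v=3: → [30,36); WM=33; [25,31) fires=1
i=10 t=33 v=1: → [30,36); WM=33
i=11 t=25 v=9: DROP (t<33-2); WM=33
i=12 t=30 v=1: DROP (t<33-2); WM=33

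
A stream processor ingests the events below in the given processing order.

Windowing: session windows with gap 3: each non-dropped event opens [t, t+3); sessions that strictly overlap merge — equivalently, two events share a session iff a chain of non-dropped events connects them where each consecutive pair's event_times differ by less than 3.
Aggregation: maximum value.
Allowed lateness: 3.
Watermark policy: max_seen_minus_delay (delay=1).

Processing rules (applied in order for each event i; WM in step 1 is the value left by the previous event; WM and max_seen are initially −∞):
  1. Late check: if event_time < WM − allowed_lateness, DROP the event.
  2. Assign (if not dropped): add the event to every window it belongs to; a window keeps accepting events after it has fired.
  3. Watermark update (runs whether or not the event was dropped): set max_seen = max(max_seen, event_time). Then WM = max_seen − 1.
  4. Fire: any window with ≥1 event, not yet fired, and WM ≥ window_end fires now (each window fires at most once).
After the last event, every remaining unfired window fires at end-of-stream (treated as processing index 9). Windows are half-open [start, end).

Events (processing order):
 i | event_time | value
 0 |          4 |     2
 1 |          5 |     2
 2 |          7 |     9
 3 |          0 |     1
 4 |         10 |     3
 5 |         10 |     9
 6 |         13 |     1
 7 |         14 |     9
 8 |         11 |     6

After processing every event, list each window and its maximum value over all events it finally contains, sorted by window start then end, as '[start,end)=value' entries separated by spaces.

i=0 t=4 v=2: → [4,7); WM=3
i=1 t=5 v=2: → [4,8); WM=4
i=2 t=7 v=9: → [4,10); WM=6
i=3 t=0 v=1: DROP (t<6-3); WM=6
i=4 t=10 v=3: → [10,13); WM=9
i=5 t=10 v=9: → [10,13); WM=9
i=6 t=13 v=1: → [13,16); WM=12
i=7 t=14 v=9: → [13,17); WM=13
i=8 t=11 v=6: → [10,17); WM=13

[4,10)=9 [10,17)=9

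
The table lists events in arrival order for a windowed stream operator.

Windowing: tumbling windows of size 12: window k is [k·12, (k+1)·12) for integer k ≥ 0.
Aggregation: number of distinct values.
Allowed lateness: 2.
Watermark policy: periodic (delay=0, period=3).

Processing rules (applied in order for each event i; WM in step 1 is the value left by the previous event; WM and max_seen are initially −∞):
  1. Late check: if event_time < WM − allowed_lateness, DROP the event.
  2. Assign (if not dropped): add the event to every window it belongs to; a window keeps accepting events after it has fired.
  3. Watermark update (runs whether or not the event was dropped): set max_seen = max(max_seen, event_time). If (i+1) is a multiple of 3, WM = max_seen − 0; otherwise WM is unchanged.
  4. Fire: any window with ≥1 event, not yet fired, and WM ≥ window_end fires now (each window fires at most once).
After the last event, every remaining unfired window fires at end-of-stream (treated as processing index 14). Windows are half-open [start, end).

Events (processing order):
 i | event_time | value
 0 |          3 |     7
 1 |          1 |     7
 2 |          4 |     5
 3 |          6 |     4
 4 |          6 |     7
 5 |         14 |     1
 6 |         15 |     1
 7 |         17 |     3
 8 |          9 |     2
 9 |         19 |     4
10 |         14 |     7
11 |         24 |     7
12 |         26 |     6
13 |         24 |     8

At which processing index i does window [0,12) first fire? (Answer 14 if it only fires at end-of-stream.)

i=0 t=3 v=7: → [0,12); WM=−∞
i=1 t=1 v=7: → [0,12); WM=−∞
i=2 t=4 v=5: → [0,12); WM=4
i=3 t=6 v=4: → [0,12); WM=4
i=4 t=6 v=7: → [0,12); WM=4
i=5 t=14 v=1: → [12,24); WM=14; [0,12) fires=3
i=6 t=15 v=1: → [12,24); WM=14
i=7 t=17 v=3: → [12,24); WM=14
i=8 t=9 v=2: DROP (t<14-2); WM=17
i=9 t=19 v=4: → [12,24); WM=17
i=10 t=14 v=7: DROP (t<17-2); WM=17
i=11 t=24 v=7: → [24,36); WM=24; [12,24) fires=3
i=12 t=26 v=6: → [24,36); WM=24
i=13 t=24 v=8: → [24,36); WM=24

5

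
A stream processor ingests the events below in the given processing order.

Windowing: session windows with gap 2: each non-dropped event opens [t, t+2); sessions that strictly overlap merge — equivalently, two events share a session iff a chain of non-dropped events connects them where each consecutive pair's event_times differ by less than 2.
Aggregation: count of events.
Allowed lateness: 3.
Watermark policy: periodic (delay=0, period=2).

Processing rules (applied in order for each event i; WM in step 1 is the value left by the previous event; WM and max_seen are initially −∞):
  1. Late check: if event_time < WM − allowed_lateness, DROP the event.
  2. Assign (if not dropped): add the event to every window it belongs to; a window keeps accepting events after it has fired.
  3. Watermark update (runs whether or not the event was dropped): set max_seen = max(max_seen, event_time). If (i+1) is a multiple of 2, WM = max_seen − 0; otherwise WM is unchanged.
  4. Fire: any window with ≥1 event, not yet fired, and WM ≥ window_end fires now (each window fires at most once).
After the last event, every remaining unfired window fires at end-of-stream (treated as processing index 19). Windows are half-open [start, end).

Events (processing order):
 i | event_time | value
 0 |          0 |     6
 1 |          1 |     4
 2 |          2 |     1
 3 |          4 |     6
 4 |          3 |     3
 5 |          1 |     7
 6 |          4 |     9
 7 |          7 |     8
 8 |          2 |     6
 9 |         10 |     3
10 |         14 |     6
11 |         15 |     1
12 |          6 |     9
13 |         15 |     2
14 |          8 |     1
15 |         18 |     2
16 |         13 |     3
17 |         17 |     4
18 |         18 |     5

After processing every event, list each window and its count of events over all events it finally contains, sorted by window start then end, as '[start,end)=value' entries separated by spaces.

i=0 t=0 v=6: → [0,2); WM=−∞
i=1 t=1 v=4: → [0,3); WM=1
i=2 t=2 v=1: → [0,4); WM=1
i=3 t=4 v=6: → [4,6); WM=4
i=4 t=3 v=3: → [0,6); WM=4
i=5 t=1 v=7: → [0,6); WM=4
i=6 t=4 v=9: → [0,6); WM=4
i=7 t=7 v=8: → [7,9); WM=7
i=8 t=2 v=6: DROP (t<7-3); WM=7
i=9 t=10 v=3: → [10,12); WM=10
i=10 t=14 v=6: → [14,16); WM=10
i=11 t=15 v=1: → [14,17); WM=15
i=12 t=6 v=9: DROP (t<15-3); WM=15
i=13 t=15 v=2: → [14,17); WM=15
i=14 t=8 v=1: DROP (t<15-3); WM=15
i=15 t=18 v=2: → [18,20); WM=18
i=16 t=13 v=3: DROP (t<18-3); WM=18
i=17 t=17 v=4: → [17,20); WM=18
i=18 t=18 v=5: → [17,20); WM=18

[0,6)=7 [7,9)=1 [10,12)=1 [14,17)=3 [17,20)=3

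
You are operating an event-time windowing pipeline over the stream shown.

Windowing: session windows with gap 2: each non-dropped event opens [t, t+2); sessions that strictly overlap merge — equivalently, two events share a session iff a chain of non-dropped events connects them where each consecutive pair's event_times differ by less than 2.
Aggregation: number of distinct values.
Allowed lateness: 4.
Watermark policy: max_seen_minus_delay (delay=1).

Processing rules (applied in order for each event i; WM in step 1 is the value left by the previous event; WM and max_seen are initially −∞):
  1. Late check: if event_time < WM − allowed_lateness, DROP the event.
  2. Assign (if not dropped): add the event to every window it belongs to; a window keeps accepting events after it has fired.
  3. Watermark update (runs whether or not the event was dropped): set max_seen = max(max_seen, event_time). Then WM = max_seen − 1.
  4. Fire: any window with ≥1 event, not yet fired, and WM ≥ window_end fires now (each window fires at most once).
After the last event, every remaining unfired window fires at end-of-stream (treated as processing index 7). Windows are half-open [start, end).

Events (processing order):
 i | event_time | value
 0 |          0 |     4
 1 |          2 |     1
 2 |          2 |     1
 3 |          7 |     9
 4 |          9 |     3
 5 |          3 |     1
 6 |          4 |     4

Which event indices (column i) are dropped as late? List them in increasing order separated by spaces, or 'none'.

i=0 t=0 v=4: → [0,2); WM=-1
i=1 t=2 v=1: → [2,4); WM=1
i=2 t=2 v=1: → [2,4); WM=1
i=3 t=7 v=9: → [7,9); WM=6
i=4 t=9 v=3: → [9,11); WM=8
i=5 t=3 v=1: DROP (t<8-4); WM=8
i=6 t=4 v=4: → [4,6); WM=8

5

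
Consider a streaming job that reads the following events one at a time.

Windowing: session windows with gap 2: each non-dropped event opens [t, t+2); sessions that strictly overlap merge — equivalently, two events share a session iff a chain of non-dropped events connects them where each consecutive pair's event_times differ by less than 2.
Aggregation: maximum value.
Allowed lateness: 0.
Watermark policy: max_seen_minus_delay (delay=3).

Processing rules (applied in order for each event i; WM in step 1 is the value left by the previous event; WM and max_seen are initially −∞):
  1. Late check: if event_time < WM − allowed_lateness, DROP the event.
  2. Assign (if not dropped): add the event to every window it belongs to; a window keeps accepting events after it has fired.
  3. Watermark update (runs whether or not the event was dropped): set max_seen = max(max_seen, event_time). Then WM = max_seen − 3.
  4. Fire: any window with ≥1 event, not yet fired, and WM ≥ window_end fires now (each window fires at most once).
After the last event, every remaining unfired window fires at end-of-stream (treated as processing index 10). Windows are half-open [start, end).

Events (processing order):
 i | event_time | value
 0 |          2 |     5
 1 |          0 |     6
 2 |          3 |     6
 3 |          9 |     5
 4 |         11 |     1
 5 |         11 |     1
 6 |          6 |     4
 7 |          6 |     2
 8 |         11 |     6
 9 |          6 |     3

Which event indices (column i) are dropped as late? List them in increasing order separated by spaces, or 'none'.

i=0 t=2 v=5: → [2,4); WM=-1
i=1 t=0 v=6: → [0,2); WM=-1
i=2 t=3 v=6: → [2,5); WM=0
i=3 t=9 v=5: → [9,11); WM=6
i=4 t=11 v=1: → [11,13); WM=8
i=5 t=11 v=1: → [11,13); WM=8
i=6 t=6 v=4: DROP (t<8-0); WM=8
i=7 t=6 v=2: DROP (t<8-0); WM=8
i=8 t=11 v=6: → [11,13); WM=8
i=9 t=6 v=3: DROP (t<8-0); WM=8

6 7 9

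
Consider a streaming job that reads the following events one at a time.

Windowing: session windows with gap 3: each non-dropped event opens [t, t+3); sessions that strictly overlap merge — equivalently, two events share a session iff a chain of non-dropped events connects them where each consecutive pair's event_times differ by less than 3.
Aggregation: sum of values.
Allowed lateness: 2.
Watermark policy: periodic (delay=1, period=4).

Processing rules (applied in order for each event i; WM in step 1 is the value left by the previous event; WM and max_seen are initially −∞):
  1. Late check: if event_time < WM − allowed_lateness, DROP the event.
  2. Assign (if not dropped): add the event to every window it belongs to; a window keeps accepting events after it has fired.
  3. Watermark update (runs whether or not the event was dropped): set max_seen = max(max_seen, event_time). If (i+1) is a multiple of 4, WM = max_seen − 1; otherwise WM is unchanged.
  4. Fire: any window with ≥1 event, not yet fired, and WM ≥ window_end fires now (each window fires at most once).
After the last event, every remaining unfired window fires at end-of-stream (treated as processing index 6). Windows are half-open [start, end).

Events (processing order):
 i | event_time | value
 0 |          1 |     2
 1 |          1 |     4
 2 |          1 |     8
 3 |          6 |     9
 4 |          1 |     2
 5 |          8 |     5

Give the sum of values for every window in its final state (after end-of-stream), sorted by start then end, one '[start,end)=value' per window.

[1,4)=14 [6,11)=14

i=0 t=1 v=2: → [1,4); WM=−∞
i=1 t=1 v=4: → [1,4); WM=−∞
i=2 t=1 v=8: → [1,4); WM=−∞
i=3 t=6 v=9: → [6,9); WM=5
i=4 t=1 v=2: DROP (t<5-2); WM=5
i=5 t=8 v=5: → [6,11); WM=5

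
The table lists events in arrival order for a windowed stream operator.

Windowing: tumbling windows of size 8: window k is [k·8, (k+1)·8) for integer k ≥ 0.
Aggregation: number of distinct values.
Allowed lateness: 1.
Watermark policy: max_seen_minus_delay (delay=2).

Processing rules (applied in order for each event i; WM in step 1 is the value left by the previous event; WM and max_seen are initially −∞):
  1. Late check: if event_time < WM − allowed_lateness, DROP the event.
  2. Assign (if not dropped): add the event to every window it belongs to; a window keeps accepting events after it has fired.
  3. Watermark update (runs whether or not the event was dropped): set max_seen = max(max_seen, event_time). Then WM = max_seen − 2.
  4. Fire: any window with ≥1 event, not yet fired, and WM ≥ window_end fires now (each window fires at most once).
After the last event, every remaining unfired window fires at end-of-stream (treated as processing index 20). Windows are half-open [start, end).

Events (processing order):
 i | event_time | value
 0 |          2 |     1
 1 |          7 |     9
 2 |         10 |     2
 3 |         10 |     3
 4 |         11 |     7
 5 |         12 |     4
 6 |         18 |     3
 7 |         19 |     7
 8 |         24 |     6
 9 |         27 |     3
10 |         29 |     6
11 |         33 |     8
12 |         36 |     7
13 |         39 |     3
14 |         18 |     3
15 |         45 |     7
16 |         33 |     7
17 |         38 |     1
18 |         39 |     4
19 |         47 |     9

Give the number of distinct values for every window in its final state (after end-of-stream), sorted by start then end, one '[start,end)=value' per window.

[0,8)=2 [8,16)=4 [16,24)=2 [24,32)=2 [32,40)=3 [40,48)=2

i=0 t=2 v=1: → [0,8); WM=0
i=1 t=7 v=9: → [0,8); WM=5
i=2 t=10 v=2: → [8,16); WM=8; [0,8) fires=2
i=3 t=10 v=3: → [8,16); WM=8
i=4 t=11 v=7: → [8,16); WM=9
i=5 t=12 v=4: → [8,16); WM=10
i=6 t=18 v=3: → [16,24); WM=16; [8,16) fires=4
i=7 t=19 v=7: → [16,24); WM=17
i=8 t=24 v=6: → [24,32); WM=22
i=9 t=27 v=3: → [24,32); WM=25; [16,24) fires=2
i=10 t=29 v=6: → [24,32); WM=27
i=11 t=33 v=8: → [32,40); WM=31
i=12 t=36 v=7: → [32,40); WM=34; [24,32) fires=2
i=13 t=39 v=3: → [32,40); WM=37
i=14 t=18 v=3: DROP (t<37-1); WM=37
i=15 t=45 v=7: → [40,48); WM=43; [32,40) fires=3
i=16 t=33 v=7: DROP (t<43-1); WM=43
i=17 t=38 v=1: DROP (t<43-1); WM=43
i=18 t=39 v=4: DROP (t<43-1); WM=43
i=19 t=47 v=9: → [40,48); WM=45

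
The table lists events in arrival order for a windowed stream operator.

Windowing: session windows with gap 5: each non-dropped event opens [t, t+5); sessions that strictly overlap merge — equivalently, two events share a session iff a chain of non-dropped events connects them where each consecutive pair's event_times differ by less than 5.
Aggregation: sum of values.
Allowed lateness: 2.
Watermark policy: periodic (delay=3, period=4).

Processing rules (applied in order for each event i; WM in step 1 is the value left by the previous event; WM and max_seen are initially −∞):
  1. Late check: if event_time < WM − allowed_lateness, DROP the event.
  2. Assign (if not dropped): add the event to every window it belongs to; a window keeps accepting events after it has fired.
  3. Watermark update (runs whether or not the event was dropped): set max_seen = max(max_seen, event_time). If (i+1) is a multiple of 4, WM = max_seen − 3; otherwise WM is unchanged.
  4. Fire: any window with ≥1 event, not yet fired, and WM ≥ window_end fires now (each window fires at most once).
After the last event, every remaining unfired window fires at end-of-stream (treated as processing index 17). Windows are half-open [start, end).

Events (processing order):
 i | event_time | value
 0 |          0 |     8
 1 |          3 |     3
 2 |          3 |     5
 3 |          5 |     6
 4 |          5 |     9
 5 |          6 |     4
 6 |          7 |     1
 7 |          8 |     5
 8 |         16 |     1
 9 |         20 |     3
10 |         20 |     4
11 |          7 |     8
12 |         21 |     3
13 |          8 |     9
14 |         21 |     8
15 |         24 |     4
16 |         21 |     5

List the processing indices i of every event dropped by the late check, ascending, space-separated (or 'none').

i=0 t=0 v=8: → [0,5); WM=−∞
i=1 t=3 v=3: → [0,8); WM=−∞
i=2 t=3 v=5: → [0,8); WM=−∞
i=3 t=5 v=6: → [0,10); WM=2
i=4 t=5 v=9: → [0,10); WM=2
i=5 t=6 v=4: → [0,11); WM=2
i=6 t=7 v=1: → [0,12); WM=2
i=7 t=8 v=5: → [0,13); WM=5
i=8 t=16 v=1: → [16,21); WM=5
i=9 t=20 v=3: → [16,25); WM=5
i=10 t=20 v=4: → [16,25); WM=5
i=11 t=7 v=8: → [0,13); WM=17
i=12 t=21 v=3: → [16,26); WM=17
i=13 t=8 v=9: DROP (t<17-2); WM=17
i=14 t=21 v=8: → [16,26); WM=17
i=15 t=24 v=4: → [16,29); WM=21
i=16 t=21 v=5: → [16,29); WM=21

13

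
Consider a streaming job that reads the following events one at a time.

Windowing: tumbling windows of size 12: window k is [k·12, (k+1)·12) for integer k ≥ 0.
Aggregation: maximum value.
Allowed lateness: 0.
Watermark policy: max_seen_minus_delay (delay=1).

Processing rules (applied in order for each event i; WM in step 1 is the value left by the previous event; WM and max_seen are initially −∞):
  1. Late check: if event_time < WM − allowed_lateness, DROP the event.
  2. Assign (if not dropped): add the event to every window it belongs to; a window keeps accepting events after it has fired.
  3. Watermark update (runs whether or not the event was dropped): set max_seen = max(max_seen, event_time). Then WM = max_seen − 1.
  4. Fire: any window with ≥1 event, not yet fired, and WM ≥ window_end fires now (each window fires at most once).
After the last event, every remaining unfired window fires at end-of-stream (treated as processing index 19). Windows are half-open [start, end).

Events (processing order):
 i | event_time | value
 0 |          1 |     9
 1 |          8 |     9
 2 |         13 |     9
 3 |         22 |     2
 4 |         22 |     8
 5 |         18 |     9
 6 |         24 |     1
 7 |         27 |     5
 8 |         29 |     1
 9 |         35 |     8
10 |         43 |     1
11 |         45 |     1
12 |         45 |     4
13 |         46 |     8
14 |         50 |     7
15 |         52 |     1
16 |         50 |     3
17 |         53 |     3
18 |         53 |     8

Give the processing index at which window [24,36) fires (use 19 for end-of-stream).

i=0 t=1 v=9: → [0,12); WM=0
i=1 t=8 v=9: → [0,12); WM=7
i=2 t=13 v=9: → [12,24); WM=12; [0,12) fires=9
i=3 t=22 v=2: → [12,24); WM=21
i=4 t=22 v=8: → [12,24); WM=21
i=5 t=18 v=9: DROP (t<21-0); WM=21
i=6 t=24 v=1: → [24,36); WM=23
i=7 t=27 v=5: → [24,36); WM=26; [12,24) fires=9
i=8 t=29 v=1: → [24,36); WM=28
i=9 t=35 v=8: → [24,36); WM=34
i=10 t=43 v=1: → [36,48); WM=42; [24,36) fires=8
i=11 t=45 v=1: → [36,48); WM=44
i=12 t=45 v=4: → [36,48); WM=44
i=13 t=46 v=8: → [36,48); WM=45
i=14 t=50 v=7: → [48,60); WM=49; [36,48) fires=8
i=15 t=52 v=1: → [48,60); WM=51
i=16 t=50 v=3: DROP (t<51-0); WM=51
i=17 t=53 v=3: → [48,60); WM=52
i=18 t=53 v=8: → [48,60); WM=52

10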